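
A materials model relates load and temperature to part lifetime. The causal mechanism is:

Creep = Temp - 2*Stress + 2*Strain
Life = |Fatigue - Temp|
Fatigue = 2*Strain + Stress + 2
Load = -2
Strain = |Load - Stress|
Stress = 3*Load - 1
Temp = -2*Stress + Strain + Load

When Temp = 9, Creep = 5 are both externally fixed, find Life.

4

Under do(Temp = 9, Creep = 5), each intervened variable's structural equation is replaced by its fixed value.
Stress = 3*Load - 1  [with Load=-2]  = -7
Strain = |Load - Stress|  [with Load=-2, Stress=-7]  = 5
Fatigue = 2*Strain + Stress + 2  [with Strain=5, Stress=-7]  = 5
Life = |Fatigue - Temp|  [with Fatigue=5, Temp=9]  = 4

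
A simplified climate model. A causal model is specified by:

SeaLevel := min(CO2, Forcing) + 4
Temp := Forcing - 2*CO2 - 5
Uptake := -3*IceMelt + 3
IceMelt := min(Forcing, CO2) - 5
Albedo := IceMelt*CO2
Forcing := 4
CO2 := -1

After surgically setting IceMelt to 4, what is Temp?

Under do(IceMelt=4), the mechanism IceMelt := min(Forcing, CO2) - 5 is discarded; IceMelt is fixed at 4.
Since Temp is not a descendant of the intervened variable, it is unaffected.
Temp = Forcing - 2*CO2 - 5  [with Forcing=4, CO2=-1]  = 1

1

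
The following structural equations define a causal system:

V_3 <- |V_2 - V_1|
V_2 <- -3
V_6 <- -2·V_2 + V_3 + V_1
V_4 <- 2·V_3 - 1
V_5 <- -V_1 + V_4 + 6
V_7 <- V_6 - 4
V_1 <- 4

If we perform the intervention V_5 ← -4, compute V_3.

7

do(V_5=-4) replaces the equation V_5 <- -V_1 + V_4 + 6 with the constant V_5 = -4.
V_3 is not downstream of the intervention, so its value is determined by the original equations.
V_3 = |V_2 - V_1|  [with V_2=-3, V_1=4]  = 7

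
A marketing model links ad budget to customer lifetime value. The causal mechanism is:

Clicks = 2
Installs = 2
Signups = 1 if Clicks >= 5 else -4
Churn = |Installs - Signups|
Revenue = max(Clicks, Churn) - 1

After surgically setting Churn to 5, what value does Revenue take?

Intervening sets Churn = 5 and removes its equation (Churn = |Installs - Signups|).
Revenue = max(Clicks, Churn) - 1  [with Clicks=2, Churn=5]  = 4

4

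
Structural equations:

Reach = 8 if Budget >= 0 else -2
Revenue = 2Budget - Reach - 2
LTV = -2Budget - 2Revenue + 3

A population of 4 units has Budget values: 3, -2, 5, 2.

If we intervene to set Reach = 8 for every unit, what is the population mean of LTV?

11

Under do(Reach=8), Reach's equation is replaced by Reach=8 for every unit. Per-unit LTV: 5, 35, -7, 11. Mean = 11.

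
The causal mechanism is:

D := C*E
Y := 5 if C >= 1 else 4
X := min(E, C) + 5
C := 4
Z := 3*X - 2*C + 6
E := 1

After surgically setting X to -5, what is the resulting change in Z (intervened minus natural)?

do(X=-5) replaces the equation X := min(E, C) + 5 with the constant X = -5.
Z = 3*X - 2*C + 6  [with X=-5, C=4]  = -17
Without intervention: X = min(E, C) + 5  [with E=1, C=4]  = 6; Z = 3*X - 2*C + 6  [with X=6, C=4]  = 16.
Change = -17 − 16 = -33.

-33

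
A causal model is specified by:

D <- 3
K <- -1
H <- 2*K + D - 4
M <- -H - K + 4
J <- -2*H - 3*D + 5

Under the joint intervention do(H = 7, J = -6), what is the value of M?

-2

The joint intervention fixes H = 7, J = -6, removing each variable's own equation.
M = -H - K + 4  [with H=7, K=-1]  = -2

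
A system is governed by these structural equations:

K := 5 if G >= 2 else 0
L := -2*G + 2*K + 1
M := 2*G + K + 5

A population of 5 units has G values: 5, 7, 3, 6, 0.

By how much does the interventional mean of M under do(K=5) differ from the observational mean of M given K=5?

-2.1

Under do(K=5), K's equation is replaced by K=5 for every unit. Per-unit M: 20, 24, 16, 22, 10. Mean = 18.4.
Observing K=5 restricts to units where K's equation naturally yields 5: G ∈ {5, 7, 3, 6}. In that subpopulation M = 20, 24, 16, 22, mean 20.5.
Difference = 18.4 − 20.5 = -2.1.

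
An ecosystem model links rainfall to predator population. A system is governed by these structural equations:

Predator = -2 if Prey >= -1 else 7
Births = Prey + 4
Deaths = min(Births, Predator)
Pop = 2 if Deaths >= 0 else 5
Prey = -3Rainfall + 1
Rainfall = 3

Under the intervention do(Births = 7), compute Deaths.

Intervening sets Births = 7 and removes its equation (Births = Prey + 4).
Prey = -3Rainfall + 1  [with Rainfall=3]  = -8
Predator = -2 if Prey >= -1 else 7  [with Prey=-8]  = 7
Deaths = min(Births, Predator)  [with Births=7, Predator=7]  = 7

7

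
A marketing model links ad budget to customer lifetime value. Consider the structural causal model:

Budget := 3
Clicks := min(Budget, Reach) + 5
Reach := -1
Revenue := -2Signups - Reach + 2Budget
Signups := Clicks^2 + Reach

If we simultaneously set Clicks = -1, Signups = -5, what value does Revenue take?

17

Setting Clicks = -1, Signups = -5 by intervention discards those variables' equations.
Revenue = -2Signups - Reach + 2Budget  [with Signups=-5, Reach=-1, Budget=3]  = 17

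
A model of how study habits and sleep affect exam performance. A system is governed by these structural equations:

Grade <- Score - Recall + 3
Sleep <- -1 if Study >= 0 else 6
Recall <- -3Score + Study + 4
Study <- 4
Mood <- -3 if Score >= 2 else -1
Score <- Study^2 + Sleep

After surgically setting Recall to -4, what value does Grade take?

22

The intervention breaks the incoming arrows to Recall: Recall <- -3Score + Study + 4 no longer applies, and Recall = -4.
Sleep = -1 if Study >= 0 else 6  [with Study=4]  = -1
Score = Study^2 + Sleep  [with Study=4, Sleep=-1]  = 15
Grade = Score - Recall + 3  [with Score=15, Recall=-4]  = 22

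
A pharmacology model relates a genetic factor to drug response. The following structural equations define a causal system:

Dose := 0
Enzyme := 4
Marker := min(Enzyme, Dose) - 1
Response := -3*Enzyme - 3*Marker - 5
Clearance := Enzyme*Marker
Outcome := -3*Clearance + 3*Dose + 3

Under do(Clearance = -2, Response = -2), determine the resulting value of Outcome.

9

Setting Clearance = -2, Response = -2 by intervention discards those variables' equations.
Outcome = -3*Clearance + 3*Dose + 3  [with Clearance=-2, Dose=0]  = 9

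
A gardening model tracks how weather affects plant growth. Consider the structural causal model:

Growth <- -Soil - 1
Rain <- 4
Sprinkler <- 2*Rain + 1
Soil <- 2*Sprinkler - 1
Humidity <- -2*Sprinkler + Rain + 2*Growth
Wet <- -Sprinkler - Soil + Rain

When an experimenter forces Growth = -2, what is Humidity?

The intervention breaks the incoming arrows to Growth: Growth <- -Soil - 1 no longer applies, and Growth = -2.
Sprinkler = 2*Rain + 1  [with Rain=4]  = 9
Humidity = -2*Sprinkler + Rain + 2*Growth  [with Sprinkler=9, Rain=4, Growth=-2]  = -18

-18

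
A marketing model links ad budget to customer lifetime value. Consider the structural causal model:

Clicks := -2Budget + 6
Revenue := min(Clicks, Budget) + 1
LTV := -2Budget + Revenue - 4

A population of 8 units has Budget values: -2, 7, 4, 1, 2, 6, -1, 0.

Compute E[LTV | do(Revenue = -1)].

-9.25

do(Revenue=-1) breaks Revenue's dependence on Budget. With Revenue=-1 fixed, LTV across the units is -1, -19, -13, -7, -9, -17, -3, -5, mean -9.25.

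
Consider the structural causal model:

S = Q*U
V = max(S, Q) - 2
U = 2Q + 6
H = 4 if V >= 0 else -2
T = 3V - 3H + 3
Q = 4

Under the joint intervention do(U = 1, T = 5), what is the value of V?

2

The joint intervention fixes U = 1, T = 5, removing each variable's own equation.
S = Q*U  [with Q=4, U=1]  = 4
V = max(S, Q) - 2  [with S=4, Q=4]  = 2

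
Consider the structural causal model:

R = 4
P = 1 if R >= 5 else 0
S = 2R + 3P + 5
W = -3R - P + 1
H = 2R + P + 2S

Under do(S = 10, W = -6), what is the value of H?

28

Setting S = 10, W = -6 by intervention discards those variables' equations.
P = 1 if R >= 5 else 0  [with R=4]  = 0
H = 2R + P + 2S  [with R=4, P=0, S=10]  = 28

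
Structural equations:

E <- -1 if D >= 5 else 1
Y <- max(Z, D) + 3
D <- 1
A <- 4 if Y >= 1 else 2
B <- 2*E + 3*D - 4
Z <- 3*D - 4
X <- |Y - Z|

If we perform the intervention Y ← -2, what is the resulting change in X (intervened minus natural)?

do(Y=-2) replaces the equation Y <- max(Z, D) + 3 with the constant Y = -2.
Z = 3*D - 4  [with D=1]  = -1
X = |Y - Z|  [with Y=-2, Z=-1]  = 1
Without intervention: Z = 3*D - 4  [with D=1]  = -1; Y = max(Z, D) + 3  [with Z=-1, D=1]  = 4; X = |Y - Z|  [with Y=4, Z=-1]  = 5.
Change = 1 − 5 = -4.

-4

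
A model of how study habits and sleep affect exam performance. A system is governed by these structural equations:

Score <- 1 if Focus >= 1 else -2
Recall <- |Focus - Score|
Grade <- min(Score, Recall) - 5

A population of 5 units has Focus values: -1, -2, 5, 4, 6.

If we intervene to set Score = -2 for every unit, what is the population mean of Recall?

Every unit gets Score=-2 under the intervention. Recall values become 1, 0, 7, 6, 8; E[Recall|do(Score=-2)] = 4.4.

4.4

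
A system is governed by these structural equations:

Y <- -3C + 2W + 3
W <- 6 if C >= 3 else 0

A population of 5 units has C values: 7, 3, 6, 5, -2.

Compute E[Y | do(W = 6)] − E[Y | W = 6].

4.35

Under do(W=6), W's equation is replaced by W=6 for every unit. Per-unit Y: -6, 6, -3, 0, 21. Mean = 3.6.
Observing W=6 restricts to units where W's equation naturally yields 6: C ∈ {7, 3, 6, 5}. In that subpopulation Y = -6, 6, -3, 0, mean -0.75.
Difference = 3.6 − (-0.75) = 4.35.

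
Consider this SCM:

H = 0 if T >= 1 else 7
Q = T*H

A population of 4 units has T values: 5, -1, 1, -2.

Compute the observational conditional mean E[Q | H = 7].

Conditioning on H=7 selects the 2 unit(s) with T ∈ {-1, -2}. Their Q values: -7, -14. Mean = -10.5.

-10.5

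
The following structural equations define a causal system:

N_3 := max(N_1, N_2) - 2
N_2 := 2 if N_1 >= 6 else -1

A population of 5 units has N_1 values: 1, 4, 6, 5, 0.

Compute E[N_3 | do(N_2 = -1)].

1.2

Every unit gets N_2=-1 under the intervention. N_3 values become -1, 2, 4, 3, -2; E[N_3|do(N_2=-1)] = 1.2.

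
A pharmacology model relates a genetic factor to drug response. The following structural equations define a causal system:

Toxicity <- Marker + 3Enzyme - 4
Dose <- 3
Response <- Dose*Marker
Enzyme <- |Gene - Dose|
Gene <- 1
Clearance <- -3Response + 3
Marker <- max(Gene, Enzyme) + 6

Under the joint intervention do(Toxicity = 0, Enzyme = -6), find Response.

Under do(Toxicity = 0, Enzyme = -6), each intervened variable's structural equation is replaced by its fixed value.
Marker = max(Gene, Enzyme) + 6  [with Gene=1, Enzyme=-6]  = 7
Response = Dose*Marker  [with Dose=3, Marker=7]  = 21

21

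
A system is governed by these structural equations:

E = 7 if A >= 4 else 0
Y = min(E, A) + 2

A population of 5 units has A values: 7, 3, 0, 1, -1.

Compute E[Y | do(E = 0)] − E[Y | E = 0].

0.05

do(E=0) breaks E's dependence on A. With E=0 fixed, Y across the units is 2, 2, 2, 2, 1, mean 1.8.
Observing E=0 restricts to units where E's equation naturally yields 0: A ∈ {3, 0, 1, -1}. In that subpopulation Y = 2, 2, 2, 1, mean 1.75.
Difference = 1.8 − 1.75 = 0.05.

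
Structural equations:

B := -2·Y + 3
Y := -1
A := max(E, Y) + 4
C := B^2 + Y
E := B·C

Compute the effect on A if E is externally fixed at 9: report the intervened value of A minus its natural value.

-111

Intervening sets E = 9 and removes its equation (E := B·C).
A = max(E, Y) + 4  [with E=9, Y=-1]  = 13
Without intervention: B = -2·Y + 3  [with Y=-1]  = 5; C = B^2 + Y  [with B=5, Y=-1]  = 24; E = B·C  [with B=5, C=24]  = 120; A = max(E, Y) + 4  [with E=120, Y=-1]  = 124.
Change = 13 − 124 = -111.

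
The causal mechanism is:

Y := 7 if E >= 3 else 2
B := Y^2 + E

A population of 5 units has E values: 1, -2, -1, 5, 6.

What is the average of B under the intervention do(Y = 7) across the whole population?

50.8

do(Y=7) breaks Y's dependence on E. With Y=7 fixed, B across the units is 50, 47, 48, 54, 55, mean 50.8.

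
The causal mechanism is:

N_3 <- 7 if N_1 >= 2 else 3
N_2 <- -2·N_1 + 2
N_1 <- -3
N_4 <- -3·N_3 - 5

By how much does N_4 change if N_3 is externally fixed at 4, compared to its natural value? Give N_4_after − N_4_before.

The intervention breaks the incoming arrows to N_3: N_3 <- 7 if N_1 >= 2 else 3 no longer applies, and N_3 = 4.
N_4 = -3·N_3 - 5  [with N_3=4]  = -17
Without intervention: N_3 = 7 if N_1 >= 2 else 3  [with N_1=-3]  = 3; N_4 = -3·N_3 - 5  [with N_3=3]  = -14.
Change = -17 − (-14) = -3.

-3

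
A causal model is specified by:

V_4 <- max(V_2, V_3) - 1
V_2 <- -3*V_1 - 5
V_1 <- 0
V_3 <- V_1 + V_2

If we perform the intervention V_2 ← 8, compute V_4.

7

Under do(V_2=8), the mechanism V_2 <- -3*V_1 - 5 is discarded; V_2 is fixed at 8.
V_3 = V_1 + V_2  [with V_1=0, V_2=8]  = 8
V_4 = max(V_2, V_3) - 1  [with V_2=8, V_3=8]  = 7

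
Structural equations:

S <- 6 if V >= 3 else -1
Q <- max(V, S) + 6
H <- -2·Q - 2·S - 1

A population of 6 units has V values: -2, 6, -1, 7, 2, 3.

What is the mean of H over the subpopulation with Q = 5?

E[H|Q=5] averages over only the 2 units with Q=5 (V = -2, -1): H = -9, -9, mean -9.

-9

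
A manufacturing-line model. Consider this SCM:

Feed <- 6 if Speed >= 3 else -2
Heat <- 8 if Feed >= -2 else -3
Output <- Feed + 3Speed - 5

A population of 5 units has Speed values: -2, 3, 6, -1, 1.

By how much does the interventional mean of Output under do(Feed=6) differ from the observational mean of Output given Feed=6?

-9.3

do(Feed=6) breaks Feed's dependence on Speed. With Feed=6 fixed, Output across the units is -5, 10, 19, -2, 4, mean 5.2.
E[Output|Feed=6] averages over only the 2 units with Feed=6 (Speed = 3, 6): Output = 10, 19, mean 14.5.
Difference = 5.2 − 14.5 = -9.3.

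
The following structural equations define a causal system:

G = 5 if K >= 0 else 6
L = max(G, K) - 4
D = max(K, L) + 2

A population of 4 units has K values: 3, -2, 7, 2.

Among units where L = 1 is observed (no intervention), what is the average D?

4.5

E[D|L=1] averages over only the 2 units with L=1 (K = 3, 2): D = 5, 4, mean 4.5.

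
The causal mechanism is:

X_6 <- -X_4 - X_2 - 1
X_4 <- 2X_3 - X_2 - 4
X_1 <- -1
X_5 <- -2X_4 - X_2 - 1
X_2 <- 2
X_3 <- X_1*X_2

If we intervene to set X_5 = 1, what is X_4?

The intervention breaks the incoming arrows to X_5: X_5 <- -2X_4 - X_2 - 1 no longer applies, and X_5 = 1.
Since X_4 is not a descendant of the intervened variable, it is unaffected.
X_3 = X_1*X_2  [with X_1=-1, X_2=2]  = -2
X_4 = 2X_3 - X_2 - 4  [with X_3=-2, X_2=2]  = -10

-10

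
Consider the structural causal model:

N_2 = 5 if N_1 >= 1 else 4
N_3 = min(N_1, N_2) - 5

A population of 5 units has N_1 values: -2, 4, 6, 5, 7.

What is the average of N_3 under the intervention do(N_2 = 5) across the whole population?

The intervention sets N_2=5 in all 5 units regardless of N_1. Recomputing N_3 per unit gives -7, -1, 0, 0, 0; average -1.6.

-1.6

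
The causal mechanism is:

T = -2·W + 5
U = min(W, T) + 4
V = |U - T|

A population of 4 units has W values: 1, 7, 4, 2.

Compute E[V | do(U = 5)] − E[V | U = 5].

do(U=5) breaks U's dependence on W. With U=5 fixed, V across the units is 2, 14, 8, 4, mean 7.
Observing U=5 restricts to units where U's equation naturally yields 5: W ∈ {1, 2}. In that subpopulation V = 2, 4, mean 3.
Difference = 7 − 3 = 4.

4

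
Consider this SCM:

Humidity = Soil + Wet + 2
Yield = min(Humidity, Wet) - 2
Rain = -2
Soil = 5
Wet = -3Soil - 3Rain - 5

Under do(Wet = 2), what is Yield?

do(Wet=2) replaces the equation Wet = -3Soil - 3Rain - 5 with the constant Wet = 2.
Humidity = Soil + Wet + 2  [with Soil=5, Wet=2]  = 9
Yield = min(Humidity, Wet) - 2  [with Humidity=9, Wet=2]  = 0

0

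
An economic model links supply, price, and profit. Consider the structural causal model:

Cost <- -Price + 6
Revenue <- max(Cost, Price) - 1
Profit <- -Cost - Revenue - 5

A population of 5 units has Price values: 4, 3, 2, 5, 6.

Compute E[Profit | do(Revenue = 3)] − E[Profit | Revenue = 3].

1

Under do(Revenue=3), Revenue's equation is replaced by Revenue=3 for every unit. Per-unit Profit: -10, -11, -12, -9, -8. Mean = -10.
Observing Revenue=3 restricts to units where Revenue's equation naturally yields 3: Price ∈ {4, 2}. In that subpopulation Profit = -10, -12, mean -11.
Difference = -10 − (-11) = 1.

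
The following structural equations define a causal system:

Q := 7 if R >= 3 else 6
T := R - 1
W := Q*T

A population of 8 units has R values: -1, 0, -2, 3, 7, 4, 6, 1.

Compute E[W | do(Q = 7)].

Every unit gets Q=7 under the intervention. W values become -14, -7, -21, 14, 42, 21, 35, 0; E[W|do(Q=7)] = 8.75.

8.75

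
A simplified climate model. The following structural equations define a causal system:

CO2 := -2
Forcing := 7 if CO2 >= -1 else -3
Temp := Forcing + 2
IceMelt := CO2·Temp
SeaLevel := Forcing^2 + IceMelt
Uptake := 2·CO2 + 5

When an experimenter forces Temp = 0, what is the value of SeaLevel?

do(Temp=0) replaces the equation Temp := Forcing + 2 with the constant Temp = 0.
Forcing = 7 if CO2 >= -1 else -3  [with CO2=-2]  = -3
IceMelt = CO2·Temp  [with CO2=-2, Temp=0]  = 0
SeaLevel = Forcing^2 + IceMelt  [with Forcing=-3, IceMelt=0]  = 9

9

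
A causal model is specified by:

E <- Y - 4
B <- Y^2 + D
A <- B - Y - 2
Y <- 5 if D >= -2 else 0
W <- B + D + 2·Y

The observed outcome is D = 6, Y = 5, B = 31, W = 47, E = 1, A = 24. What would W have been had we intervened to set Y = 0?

Under do(Y=0), the mechanism Y <- 5 if D >= -2 else 0 is discarded; Y is fixed at 0.
B = Y^2 + D  [with Y=0, D=6]  = 6
W = B + D + 2·Y  [with B=6, D=6, Y=0]  = 12

12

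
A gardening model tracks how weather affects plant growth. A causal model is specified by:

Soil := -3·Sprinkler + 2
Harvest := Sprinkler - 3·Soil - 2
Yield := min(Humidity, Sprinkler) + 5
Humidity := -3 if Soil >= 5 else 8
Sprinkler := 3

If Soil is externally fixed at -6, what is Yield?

8

Under do(Soil=-6), the mechanism Soil := -3·Sprinkler + 2 is discarded; Soil is fixed at -6.
Humidity = -3 if Soil >= 5 else 8  [with Soil=-6]  = 8
Yield = min(Humidity, Sprinkler) + 5  [with Humidity=8, Sprinkler=3]  = 8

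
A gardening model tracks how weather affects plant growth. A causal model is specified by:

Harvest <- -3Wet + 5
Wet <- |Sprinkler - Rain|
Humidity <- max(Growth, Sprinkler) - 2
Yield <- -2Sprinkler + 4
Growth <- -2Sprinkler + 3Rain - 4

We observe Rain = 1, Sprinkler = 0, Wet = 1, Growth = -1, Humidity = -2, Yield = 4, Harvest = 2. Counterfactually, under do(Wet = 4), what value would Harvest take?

The intervention breaks the incoming arrows to Wet: Wet <- |Sprinkler - Rain| no longer applies, and Wet = 4.
Harvest = -3Wet + 5  [with Wet=4]  = -7

-7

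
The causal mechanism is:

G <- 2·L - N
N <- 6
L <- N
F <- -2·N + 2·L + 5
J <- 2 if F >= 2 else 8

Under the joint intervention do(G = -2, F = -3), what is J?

8

The joint intervention fixes G = -2, F = -3, removing each variable's own equation.
J = 2 if F >= 2 else 8  [with F=-3]  = 8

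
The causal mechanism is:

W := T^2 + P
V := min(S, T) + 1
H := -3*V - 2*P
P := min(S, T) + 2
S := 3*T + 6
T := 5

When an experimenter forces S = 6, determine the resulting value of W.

do(S=6) replaces the equation S := 3*T + 6 with the constant S = 6.
P = min(S, T) + 2  [with S=6, T=5]  = 7
W = T^2 + P  [with T=5, P=7]  = 32

32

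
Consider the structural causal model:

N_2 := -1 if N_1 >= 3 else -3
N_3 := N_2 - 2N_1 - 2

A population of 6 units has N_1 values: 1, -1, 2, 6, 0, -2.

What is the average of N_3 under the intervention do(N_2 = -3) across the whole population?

-7

The intervention sets N_2=-3 in all 6 units regardless of N_1. Recomputing N_3 per unit gives -7, -3, -9, -17, -5, -1; average -7.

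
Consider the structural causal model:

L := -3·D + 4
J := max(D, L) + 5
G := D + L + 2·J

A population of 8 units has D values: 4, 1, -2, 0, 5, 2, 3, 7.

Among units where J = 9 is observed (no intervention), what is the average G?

18

E[G|J=9] averages over only the 2 units with J=9 (D = 4, 0): G = 14, 22, mean 18.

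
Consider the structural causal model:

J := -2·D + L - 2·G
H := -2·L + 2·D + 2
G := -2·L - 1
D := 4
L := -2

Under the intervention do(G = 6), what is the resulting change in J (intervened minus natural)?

Intervening sets G = 6 and removes its equation (G := -2·L - 1).
J = -2·D + L - 2·G  [with D=4, L=-2, G=6]  = -22
Without intervention: G = -2·L - 1  [with L=-2]  = 3; J = -2·D + L - 2·G  [with D=4, L=-2, G=3]  = -16.
Change = -22 − (-16) = -6.

-6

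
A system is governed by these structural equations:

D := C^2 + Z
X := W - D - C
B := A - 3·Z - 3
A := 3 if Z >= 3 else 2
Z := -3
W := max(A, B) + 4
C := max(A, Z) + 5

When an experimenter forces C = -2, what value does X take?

The intervention breaks the incoming arrows to C: C := max(A, Z) + 5 no longer applies, and C = -2.
A = 3 if Z >= 3 else 2  [with Z=-3]  = 2
B = A - 3·Z - 3  [with A=2, Z=-3]  = 8
W = max(A, B) + 4  [with A=2, B=8]  = 12
D = C^2 + Z  [with C=-2, Z=-3]  = 1
X = W - D - C  [with W=12, D=1, C=-2]  = 13

13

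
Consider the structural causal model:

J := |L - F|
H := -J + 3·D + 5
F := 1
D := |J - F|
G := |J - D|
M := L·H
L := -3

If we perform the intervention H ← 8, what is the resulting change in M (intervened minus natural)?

6

The intervention breaks the incoming arrows to H: H := -J + 3·D + 5 no longer applies, and H = 8.
M = L·H  [with L=-3, H=8]  = -24
Without intervention: J = |L - F|  [with L=-3, F=1]  = 4; D = |J - F|  [with J=4, F=1]  = 3; H = -J + 3·D + 5  [with J=4, D=3]  = 10; M = L·H  [with L=-3, H=10]  = -30.
Change = -24 − (-30) = 6.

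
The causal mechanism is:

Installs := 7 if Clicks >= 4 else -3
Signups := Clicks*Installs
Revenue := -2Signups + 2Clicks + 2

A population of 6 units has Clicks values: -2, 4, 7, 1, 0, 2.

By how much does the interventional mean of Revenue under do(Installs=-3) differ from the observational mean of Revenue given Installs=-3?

14

do(Installs=-3) breaks Installs's dependence on Clicks. With Installs=-3 fixed, Revenue across the units is -14, 34, 58, 10, 2, 18, mean 18.
E[Revenue|Installs=-3] averages over only the 4 units with Installs=-3 (Clicks = -2, 1, 0, 2): Revenue = -14, 10, 2, 18, mean 4.
Difference = 18 − 4 = 14.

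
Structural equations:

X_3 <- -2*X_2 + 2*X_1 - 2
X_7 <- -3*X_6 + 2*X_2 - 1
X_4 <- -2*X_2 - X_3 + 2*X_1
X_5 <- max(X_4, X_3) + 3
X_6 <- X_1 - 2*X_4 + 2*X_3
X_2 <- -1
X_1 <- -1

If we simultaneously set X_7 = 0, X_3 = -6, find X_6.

-25

Setting X_7 = 0, X_3 = -6 by intervention discards those variables' equations.
X_4 = -2*X_2 - X_3 + 2*X_1  [with X_2=-1, X_3=-6, X_1=-1]  = 6
X_6 = X_1 - 2*X_4 + 2*X_3  [with X_1=-1, X_4=6, X_3=-6]  = -25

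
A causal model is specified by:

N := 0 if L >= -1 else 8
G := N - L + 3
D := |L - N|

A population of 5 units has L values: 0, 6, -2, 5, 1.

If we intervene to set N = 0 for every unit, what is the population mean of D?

do(N=0) breaks N's dependence on L. With N=0 fixed, D across the units is 0, 6, 2, 5, 1, mean 2.8.

2.8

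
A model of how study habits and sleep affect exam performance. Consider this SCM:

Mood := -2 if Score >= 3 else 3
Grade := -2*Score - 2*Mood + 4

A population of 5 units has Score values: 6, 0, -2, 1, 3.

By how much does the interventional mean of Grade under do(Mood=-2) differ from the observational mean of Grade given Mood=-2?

do(Mood=-2) breaks Mood's dependence on Score. With Mood=-2 fixed, Grade across the units is -4, 8, 12, 6, 2, mean 4.8.
Observing Mood=-2 restricts to units where Mood's equation naturally yields -2: Score ∈ {6, 3}. In that subpopulation Grade = -4, 2, mean -1.
Difference = 4.8 − (-1) = 5.8.

5.8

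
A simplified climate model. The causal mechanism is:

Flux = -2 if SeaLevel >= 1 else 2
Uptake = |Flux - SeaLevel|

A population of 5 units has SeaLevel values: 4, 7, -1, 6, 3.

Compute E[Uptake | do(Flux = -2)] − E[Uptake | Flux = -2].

Under do(Flux=-2), Flux's equation is replaced by Flux=-2 for every unit. Per-unit Uptake: 6, 9, 1, 8, 5. Mean = 5.8.
E[Uptake|Flux=-2] averages over only the 4 units with Flux=-2 (SeaLevel = 4, 7, 6, 3): Uptake = 6, 9, 8, 5, mean 7.
Difference = 5.8 − 7 = -1.2.

-1.2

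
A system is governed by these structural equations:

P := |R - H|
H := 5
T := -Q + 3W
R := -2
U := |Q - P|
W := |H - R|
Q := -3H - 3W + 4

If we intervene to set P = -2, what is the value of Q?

Intervening sets P = -2 and removes its equation (P := |R - H|).
No directed path runs from P to Q, so Q keeps its natural value.
W = |H - R|  [with H=5, R=-2]  = 7
Q = -3H - 3W + 4  [with H=5, W=7]  = -32

-32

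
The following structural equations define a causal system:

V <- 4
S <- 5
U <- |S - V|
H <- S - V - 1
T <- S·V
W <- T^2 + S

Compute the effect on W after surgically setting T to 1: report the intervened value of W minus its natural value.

The intervention breaks the incoming arrows to T: T <- S·V no longer applies, and T = 1.
W = T^2 + S  [with T=1, S=5]  = 6
Without intervention: T = S·V  [with S=5, V=4]  = 20; W = T^2 + S  [with T=20, S=5]  = 405.
Change = 6 − 405 = -399.

-399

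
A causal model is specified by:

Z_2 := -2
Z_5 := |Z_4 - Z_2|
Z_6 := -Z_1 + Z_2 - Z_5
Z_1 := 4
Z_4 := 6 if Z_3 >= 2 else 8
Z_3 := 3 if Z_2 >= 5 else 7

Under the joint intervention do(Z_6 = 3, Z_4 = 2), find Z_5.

Setting Z_6 = 3, Z_4 = 2 by intervention discards those variables' equations.
Z_5 = |Z_4 - Z_2|  [with Z_4=2, Z_2=-2]  = 4

4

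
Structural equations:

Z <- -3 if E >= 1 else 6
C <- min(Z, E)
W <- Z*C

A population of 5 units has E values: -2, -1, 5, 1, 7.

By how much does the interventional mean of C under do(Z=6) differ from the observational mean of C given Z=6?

The intervention sets Z=6 in all 5 units regardless of E. Recomputing C per unit gives -2, -1, 5, 1, 6; average 1.8.
E[C|Z=6] averages over only the 2 units with Z=6 (E = -2, -1): C = -2, -1, mean -1.5.
Difference = 1.8 − (-1.5) = 3.3.

3.3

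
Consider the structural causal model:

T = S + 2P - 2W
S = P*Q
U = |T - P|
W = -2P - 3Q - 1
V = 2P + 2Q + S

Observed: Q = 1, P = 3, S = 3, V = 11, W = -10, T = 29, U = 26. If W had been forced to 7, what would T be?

-5

The intervention breaks the incoming arrows to W: W = -2P - 3Q - 1 no longer applies, and W = 7.
S = P*Q  [with P=3, Q=1]  = 3
T = S + 2P - 2W  [with S=3, P=3, W=7]  = -5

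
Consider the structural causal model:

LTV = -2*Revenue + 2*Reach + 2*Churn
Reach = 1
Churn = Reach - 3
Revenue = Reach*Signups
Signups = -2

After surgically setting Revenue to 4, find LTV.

-10

Intervening sets Revenue = 4 and removes its equation (Revenue = Reach*Signups).
Churn = Reach - 3  [with Reach=1]  = -2
LTV = -2*Revenue + 2*Reach + 2*Churn  [with Revenue=4, Reach=1, Churn=-2]  = -10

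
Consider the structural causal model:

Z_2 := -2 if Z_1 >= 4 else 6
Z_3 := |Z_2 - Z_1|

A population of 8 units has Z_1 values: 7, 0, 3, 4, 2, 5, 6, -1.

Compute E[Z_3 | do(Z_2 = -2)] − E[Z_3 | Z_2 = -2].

Every unit gets Z_2=-2 under the intervention. Z_3 values become 9, 2, 5, 6, 4, 7, 8, 1; E[Z_3|do(Z_2=-2)] = 5.25.
Conditioning on Z_2=-2 selects the 4 unit(s) with Z_1 ∈ {7, 4, 5, 6}. Their Z_3 values: 9, 6, 7, 8. Mean = 7.5.
Difference = 5.25 − 7.5 = -2.25.

-2.25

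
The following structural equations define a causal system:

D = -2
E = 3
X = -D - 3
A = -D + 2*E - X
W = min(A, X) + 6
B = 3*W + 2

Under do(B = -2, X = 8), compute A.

0

Under do(B = -2, X = 8), each intervened variable's structural equation is replaced by its fixed value.
A = -D + 2*E - X  [with D=-2, E=3, X=8]  = 0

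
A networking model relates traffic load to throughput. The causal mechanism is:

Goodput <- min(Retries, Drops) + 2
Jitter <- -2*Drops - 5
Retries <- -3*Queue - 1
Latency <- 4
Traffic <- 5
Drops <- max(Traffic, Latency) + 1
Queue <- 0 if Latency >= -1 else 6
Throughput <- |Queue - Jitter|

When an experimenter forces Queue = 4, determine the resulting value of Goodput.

The intervention breaks the incoming arrows to Queue: Queue <- 0 if Latency >= -1 else 6 no longer applies, and Queue = 4.
Drops = max(Traffic, Latency) + 1  [with Traffic=5, Latency=4]  = 6
Retries = -3*Queue - 1  [with Queue=4]  = -13
Goodput = min(Retries, Drops) + 2  [with Retries=-13, Drops=6]  = -11

-11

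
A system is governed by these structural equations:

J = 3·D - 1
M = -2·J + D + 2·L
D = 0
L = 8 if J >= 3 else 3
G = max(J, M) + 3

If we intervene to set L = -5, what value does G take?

do(L=-5) replaces the equation L = 8 if J >= 3 else 3 with the constant L = -5.
J = 3·D - 1  [with D=0]  = -1
M = -2·J + D + 2·L  [with J=-1, D=0, L=-5]  = -8
G = max(J, M) + 3  [with J=-1, M=-8]  = 2

2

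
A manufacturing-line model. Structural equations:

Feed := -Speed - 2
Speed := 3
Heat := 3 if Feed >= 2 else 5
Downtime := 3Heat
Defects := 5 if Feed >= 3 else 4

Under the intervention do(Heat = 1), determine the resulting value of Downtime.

3

do(Heat=1) replaces the equation Heat := 3 if Feed >= 2 else 5 with the constant Heat = 1.
Downtime = 3Heat  [with Heat=1]  = 3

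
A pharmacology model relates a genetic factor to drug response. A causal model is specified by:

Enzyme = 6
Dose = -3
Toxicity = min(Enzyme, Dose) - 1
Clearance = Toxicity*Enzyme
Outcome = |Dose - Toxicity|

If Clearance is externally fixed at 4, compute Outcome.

1

Intervening sets Clearance = 4 and removes its equation (Clearance = Toxicity*Enzyme).
No directed path runs from Clearance to Outcome, so Outcome keeps its natural value.
Toxicity = min(Enzyme, Dose) - 1  [with Enzyme=6, Dose=-3]  = -4
Outcome = |Dose - Toxicity|  [with Dose=-3, Toxicity=-4]  = 1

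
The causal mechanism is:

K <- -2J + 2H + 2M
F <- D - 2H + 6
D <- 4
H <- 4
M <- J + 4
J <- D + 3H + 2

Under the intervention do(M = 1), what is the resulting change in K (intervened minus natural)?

Under do(M=1), the mechanism M <- J + 4 is discarded; M is fixed at 1.
J = D + 3H + 2  [with D=4, H=4]  = 18
K = -2J + 2H + 2M  [with J=18, H=4, M=1]  = -26
Without intervention: J = D + 3H + 2  [with D=4, H=4]  = 18; M = J + 4  [with J=18]  = 22; K = -2J + 2H + 2M  [with J=18, H=4, M=22]  = 16.
Change = -26 − 16 = -42.

-42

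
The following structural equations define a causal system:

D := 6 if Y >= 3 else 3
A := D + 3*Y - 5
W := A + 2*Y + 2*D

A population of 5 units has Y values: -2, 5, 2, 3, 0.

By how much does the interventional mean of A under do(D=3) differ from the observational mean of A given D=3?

4.8

Under do(D=3), D's equation is replaced by D=3 for every unit. Per-unit A: -8, 13, 4, 7, -2. Mean = 2.8.
Conditioning on D=3 selects the 3 unit(s) with Y ∈ {-2, 2, 0}. Their A values: -8, 4, -2. Mean = -2.
Difference = 2.8 − (-2) = 4.8.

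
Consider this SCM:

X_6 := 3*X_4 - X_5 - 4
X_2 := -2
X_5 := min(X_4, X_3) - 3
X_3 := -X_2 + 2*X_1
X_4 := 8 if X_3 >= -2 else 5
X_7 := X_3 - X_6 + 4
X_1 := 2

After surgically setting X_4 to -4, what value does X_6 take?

-9

Under do(X_4=-4), the mechanism X_4 := 8 if X_3 >= -2 else 5 is discarded; X_4 is fixed at -4.
X_3 = -X_2 + 2*X_1  [with X_2=-2, X_1=2]  = 6
X_5 = min(X_4, X_3) - 3  [with X_4=-4, X_3=6]  = -7
X_6 = 3*X_4 - X_5 - 4  [with X_4=-4, X_5=-7]  = -9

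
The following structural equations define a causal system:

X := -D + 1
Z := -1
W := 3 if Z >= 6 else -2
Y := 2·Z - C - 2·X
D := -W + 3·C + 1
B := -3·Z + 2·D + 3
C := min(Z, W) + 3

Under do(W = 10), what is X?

4

do(W=10) replaces the equation W := 3 if Z >= 6 else -2 with the constant W = 10.
C = min(Z, W) + 3  [with Z=-1, W=10]  = 2
D = -W + 3·C + 1  [with W=10, C=2]  = -3
X = -D + 1  [with D=-3]  = 4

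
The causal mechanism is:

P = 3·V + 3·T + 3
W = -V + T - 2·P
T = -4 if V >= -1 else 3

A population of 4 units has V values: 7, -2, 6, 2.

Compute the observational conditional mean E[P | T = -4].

6

Conditioning on T=-4 selects the 3 unit(s) with V ∈ {7, 6, 2}. Their P values: 12, 9, -3. Mean = 6.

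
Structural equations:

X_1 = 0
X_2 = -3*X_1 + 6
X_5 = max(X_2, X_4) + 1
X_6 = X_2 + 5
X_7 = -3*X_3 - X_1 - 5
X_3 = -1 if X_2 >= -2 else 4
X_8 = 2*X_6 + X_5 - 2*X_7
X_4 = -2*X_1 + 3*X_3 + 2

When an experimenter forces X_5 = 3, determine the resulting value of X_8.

29

do(X_5=3) replaces the equation X_5 = max(X_2, X_4) + 1 with the constant X_5 = 3.
X_2 = -3*X_1 + 6  [with X_1=0]  = 6
X_3 = -1 if X_2 >= -2 else 4  [with X_2=6]  = -1
X_6 = X_2 + 5  [with X_2=6]  = 11
X_7 = -3*X_3 - X_1 - 5  [with X_3=-1, X_1=0]  = -2
X_8 = 2*X_6 + X_5 - 2*X_7  [with X_6=11, X_5=3, X_7=-2]  = 29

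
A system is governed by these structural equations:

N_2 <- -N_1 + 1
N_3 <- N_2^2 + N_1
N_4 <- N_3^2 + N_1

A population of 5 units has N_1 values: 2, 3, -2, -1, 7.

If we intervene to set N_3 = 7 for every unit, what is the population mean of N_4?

50.8

The intervention sets N_3=7 in all 5 units regardless of N_1. Recomputing N_4 per unit gives 51, 52, 47, 48, 56; average 50.8.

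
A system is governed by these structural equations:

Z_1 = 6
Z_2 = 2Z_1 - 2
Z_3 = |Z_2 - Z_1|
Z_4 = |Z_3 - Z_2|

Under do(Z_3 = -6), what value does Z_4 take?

The intervention breaks the incoming arrows to Z_3: Z_3 = |Z_2 - Z_1| no longer applies, and Z_3 = -6.
Z_2 = 2Z_1 - 2  [with Z_1=6]  = 10
Z_4 = |Z_3 - Z_2|  [with Z_3=-6, Z_2=10]  = 16

16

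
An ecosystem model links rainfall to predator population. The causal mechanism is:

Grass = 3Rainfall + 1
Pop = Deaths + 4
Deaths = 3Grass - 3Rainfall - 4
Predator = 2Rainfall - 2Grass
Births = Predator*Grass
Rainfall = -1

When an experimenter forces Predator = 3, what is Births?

The intervention breaks the incoming arrows to Predator: Predator = 2Rainfall - 2Grass no longer applies, and Predator = 3.
Grass = 3Rainfall + 1  [with Rainfall=-1]  = -2
Births = Predator*Grass  [with Predator=3, Grass=-2]  = -6

-6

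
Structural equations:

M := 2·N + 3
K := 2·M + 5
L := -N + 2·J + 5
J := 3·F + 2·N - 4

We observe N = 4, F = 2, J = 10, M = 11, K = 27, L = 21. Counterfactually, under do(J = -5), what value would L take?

-9

The intervention breaks the incoming arrows to J: J := 3·F + 2·N - 4 no longer applies, and J = -5.
L = -N + 2·J + 5  [with N=4, J=-5]  = -9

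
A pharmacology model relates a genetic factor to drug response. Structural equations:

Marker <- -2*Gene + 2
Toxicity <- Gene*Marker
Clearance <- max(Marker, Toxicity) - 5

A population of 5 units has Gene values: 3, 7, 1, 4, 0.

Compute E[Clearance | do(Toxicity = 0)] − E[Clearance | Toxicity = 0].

Every unit gets Toxicity=0 under the intervention. Clearance values become -5, -5, -5, -5, -3; E[Clearance|do(Toxicity=0)] = -4.6.
Observing Toxicity=0 restricts to units where Toxicity's equation naturally yields 0: Gene ∈ {1, 0}. In that subpopulation Clearance = -5, -3, mean -4.
Difference = -4.6 − (-4) = -0.6.

-0.6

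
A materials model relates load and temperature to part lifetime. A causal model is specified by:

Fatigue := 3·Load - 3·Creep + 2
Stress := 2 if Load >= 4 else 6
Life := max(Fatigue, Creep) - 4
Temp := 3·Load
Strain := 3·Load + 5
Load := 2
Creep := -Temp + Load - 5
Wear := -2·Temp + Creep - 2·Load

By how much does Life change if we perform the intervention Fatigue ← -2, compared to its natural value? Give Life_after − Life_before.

-37

do(Fatigue=-2) replaces the equation Fatigue := 3·Load - 3·Creep + 2 with the constant Fatigue = -2.
Temp = 3·Load  [with Load=2]  = 6
Creep = -Temp + Load - 5  [with Temp=6, Load=2]  = -9
Life = max(Fatigue, Creep) - 4  [with Fatigue=-2, Creep=-9]  = -6
Without intervention: Temp = 3·Load  [with Load=2]  = 6; Creep = -Temp + Load - 5  [with Temp=6, Load=2]  = -9; Fatigue = 3·Load - 3·Creep + 2  [with Load=2, Creep=-9]  = 35; Life = max(Fatigue, Creep) - 4  [with Fatigue=35, Creep=-9]  = 31.
Change = -6 − 31 = -37.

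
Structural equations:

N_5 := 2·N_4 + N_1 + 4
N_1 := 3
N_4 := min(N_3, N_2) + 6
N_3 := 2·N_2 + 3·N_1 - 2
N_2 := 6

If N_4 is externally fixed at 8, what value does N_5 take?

23

Intervening sets N_4 = 8 and removes its equation (N_4 := min(N_3, N_2) + 6).
N_5 = 2·N_4 + N_1 + 4  [with N_4=8, N_1=3]  = 23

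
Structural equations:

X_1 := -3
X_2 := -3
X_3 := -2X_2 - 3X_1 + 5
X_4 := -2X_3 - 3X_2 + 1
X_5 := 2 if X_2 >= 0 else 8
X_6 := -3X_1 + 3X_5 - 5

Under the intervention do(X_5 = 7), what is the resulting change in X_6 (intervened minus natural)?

-3

The intervention breaks the incoming arrows to X_5: X_5 := 2 if X_2 >= 0 else 8 no longer applies, and X_5 = 7.
X_6 = -3X_1 + 3X_5 - 5  [with X_1=-3, X_5=7]  = 25
Without intervention: X_5 = 2 if X_2 >= 0 else 8  [with X_2=-3]  = 8; X_6 = -3X_1 + 3X_5 - 5  [with X_1=-3, X_5=8]  = 28.
Change = 25 − 28 = -3.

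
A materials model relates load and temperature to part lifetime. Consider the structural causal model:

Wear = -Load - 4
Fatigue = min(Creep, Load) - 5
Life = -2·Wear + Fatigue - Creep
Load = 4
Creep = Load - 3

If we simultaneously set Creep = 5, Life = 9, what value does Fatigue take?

-1

The joint intervention fixes Creep = 5, Life = 9, removing each variable's own equation.
Fatigue = min(Creep, Load) - 5  [with Creep=5, Load=4]  = -1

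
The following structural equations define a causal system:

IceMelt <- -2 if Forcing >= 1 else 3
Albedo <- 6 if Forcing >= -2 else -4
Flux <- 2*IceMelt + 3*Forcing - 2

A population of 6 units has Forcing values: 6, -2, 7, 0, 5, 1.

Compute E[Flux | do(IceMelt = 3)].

Under do(IceMelt=3), IceMelt's equation is replaced by IceMelt=3 for every unit. Per-unit Flux: 22, -2, 25, 4, 19, 7. Mean = 12.5.

12.5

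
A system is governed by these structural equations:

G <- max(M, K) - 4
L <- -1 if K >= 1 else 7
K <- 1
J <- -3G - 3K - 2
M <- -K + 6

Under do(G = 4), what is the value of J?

-17

do(G=4) replaces the equation G <- max(M, K) - 4 with the constant G = 4.
J = -3G - 3K - 2  [with G=4, K=1]  = -17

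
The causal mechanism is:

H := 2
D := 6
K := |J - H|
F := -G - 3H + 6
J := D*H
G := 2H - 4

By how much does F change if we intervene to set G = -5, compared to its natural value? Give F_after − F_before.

5

Intervening sets G = -5 and removes its equation (G := 2H - 4).
F = -G - 3H + 6  [with G=-5, H=2]  = 5
Without intervention: G = 2H - 4  [with H=2]  = 0; F = -G - 3H + 6  [with G=0, H=2]  = 0.
Change = 5 − 0 = 5.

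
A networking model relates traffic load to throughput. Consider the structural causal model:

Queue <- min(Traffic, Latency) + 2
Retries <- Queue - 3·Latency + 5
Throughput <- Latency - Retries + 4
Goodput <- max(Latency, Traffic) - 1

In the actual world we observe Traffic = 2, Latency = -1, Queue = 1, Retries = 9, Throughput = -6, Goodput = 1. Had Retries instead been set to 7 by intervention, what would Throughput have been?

Intervening sets Retries = 7 and removes its equation (Retries <- Queue - 3·Latency + 5).
Throughput = Latency - Retries + 4  [with Latency=-1, Retries=7]  = -4

-4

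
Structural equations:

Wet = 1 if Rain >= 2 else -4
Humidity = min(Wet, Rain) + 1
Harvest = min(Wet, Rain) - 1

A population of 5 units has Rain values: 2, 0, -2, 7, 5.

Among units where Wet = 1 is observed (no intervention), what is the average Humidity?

Observing Wet=1 restricts to units where Wet's equation naturally yields 1: Rain ∈ {2, 7, 5}. In that subpopulation Humidity = 2, 2, 2, mean 2.

2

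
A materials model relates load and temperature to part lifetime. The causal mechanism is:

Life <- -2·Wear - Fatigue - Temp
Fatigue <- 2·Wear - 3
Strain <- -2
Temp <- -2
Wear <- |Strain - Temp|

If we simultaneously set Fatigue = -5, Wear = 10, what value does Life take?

-13

The joint intervention fixes Fatigue = -5, Wear = 10, removing each variable's own equation.
Life = -2·Wear - Fatigue - Temp  [with Wear=10, Fatigue=-5, Temp=-2]  = -13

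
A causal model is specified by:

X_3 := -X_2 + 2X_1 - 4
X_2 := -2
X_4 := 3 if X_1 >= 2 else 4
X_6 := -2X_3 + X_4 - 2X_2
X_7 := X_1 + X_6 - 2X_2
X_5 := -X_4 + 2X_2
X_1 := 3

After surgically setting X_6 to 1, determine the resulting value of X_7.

8

Intervening sets X_6 = 1 and removes its equation (X_6 := -2X_3 + X_4 - 2X_2).
X_7 = X_1 + X_6 - 2X_2  [with X_1=3, X_6=1, X_2=-2]  = 8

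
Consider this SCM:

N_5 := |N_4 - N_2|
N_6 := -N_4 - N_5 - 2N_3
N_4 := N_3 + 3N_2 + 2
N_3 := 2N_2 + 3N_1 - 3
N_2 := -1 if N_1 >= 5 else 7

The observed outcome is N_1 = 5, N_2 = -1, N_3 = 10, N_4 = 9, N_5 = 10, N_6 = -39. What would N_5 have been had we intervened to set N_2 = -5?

do(N_2=-5) replaces the equation N_2 := -1 if N_1 >= 5 else 7 with the constant N_2 = -5.
N_3 = 2N_2 + 3N_1 - 3  [with N_2=-5, N_1=5]  = 2
N_4 = N_3 + 3N_2 + 2  [with N_3=2, N_2=-5]  = -11
N_5 = |N_4 - N_2|  [with N_4=-11, N_2=-5]  = 6

6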